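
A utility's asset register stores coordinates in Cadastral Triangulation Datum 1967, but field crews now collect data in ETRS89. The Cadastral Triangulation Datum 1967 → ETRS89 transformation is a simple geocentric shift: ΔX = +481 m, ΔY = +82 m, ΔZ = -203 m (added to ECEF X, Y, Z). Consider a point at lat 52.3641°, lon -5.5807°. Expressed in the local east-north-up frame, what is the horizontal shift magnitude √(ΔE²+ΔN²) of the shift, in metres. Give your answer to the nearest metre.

513 m

At φ = 52.3641°, λ = -5.5807°: sin φ = 0.791907, cos φ = 0.610641, sin λ = -0.097248, cos λ = 0.995260.
ΔE = −sin λ·ΔX + cos λ·ΔY = −(-0.097248)·(481) + (0.995260)·(82) = 128.39 m.
ΔN = −sin φ cos λ·ΔX − sin φ sin λ·ΔY + cos φ·ΔZ = −(0.791907)(0.995260)(481) − (0.791907)(-0.097248)(82) + (0.610641)(-203) = -496.75 m.
Horizontal magnitude = √(ΔE² + ΔN²) = √(128.39² + (-496.75)²) = 513.07 m.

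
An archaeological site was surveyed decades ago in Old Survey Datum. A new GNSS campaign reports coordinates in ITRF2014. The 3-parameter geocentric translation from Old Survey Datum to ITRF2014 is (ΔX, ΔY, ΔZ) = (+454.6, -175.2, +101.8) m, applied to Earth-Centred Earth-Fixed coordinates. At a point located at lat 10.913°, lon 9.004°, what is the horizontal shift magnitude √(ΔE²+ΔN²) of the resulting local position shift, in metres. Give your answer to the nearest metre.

The local east axis at (φ, λ) is (−sin λ, cos λ, 0), so ΔE = −sin(9.004°)·454.6 + cos(9.004°)·(-175.2) = -244.19 m.
The local north axis is (−sin φ cos λ, −sin φ sin λ, cos φ), giving ΔN = -85.004 + 5.191 + 99.959 = 20.15 m.
Horizontal magnitude = √(ΔE² + ΔN²) = √((-244.19)² + 20.15²) = 245.02 m.

245 m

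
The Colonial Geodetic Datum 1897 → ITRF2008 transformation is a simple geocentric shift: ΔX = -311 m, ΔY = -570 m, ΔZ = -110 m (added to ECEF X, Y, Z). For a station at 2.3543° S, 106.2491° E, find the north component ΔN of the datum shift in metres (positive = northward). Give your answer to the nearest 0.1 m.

ΔN = -128.8 m

The local north axis is (−sin φ cos λ, −sin φ sin λ, cos φ), giving ΔN = 3.575 − 22.480 − 109.907 = -128.81 m.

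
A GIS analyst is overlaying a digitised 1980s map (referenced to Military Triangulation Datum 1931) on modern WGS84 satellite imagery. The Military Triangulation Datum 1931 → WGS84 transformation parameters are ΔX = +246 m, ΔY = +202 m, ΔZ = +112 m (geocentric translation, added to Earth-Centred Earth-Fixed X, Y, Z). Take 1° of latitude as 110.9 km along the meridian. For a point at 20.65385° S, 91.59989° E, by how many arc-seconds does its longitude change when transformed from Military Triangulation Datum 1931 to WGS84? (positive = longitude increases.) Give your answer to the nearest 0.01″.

sin φ = -0.352721, cos φ = 0.935728, sin λ = 0.999610, cos λ = -0.027920.
East component: ΔE = −sin λ·ΔX + cos λ·ΔY = −(0.999610)(246) + (-0.027920)(202) = -251.54 m.
1° of latitude spans 110900 m; at latitude φ, 1° of longitude spans that × cos φ = 103772.3 m, so Δλ = -251.54 / 103772.3 × 3600 = -8.726″.

Δλ = -8.73″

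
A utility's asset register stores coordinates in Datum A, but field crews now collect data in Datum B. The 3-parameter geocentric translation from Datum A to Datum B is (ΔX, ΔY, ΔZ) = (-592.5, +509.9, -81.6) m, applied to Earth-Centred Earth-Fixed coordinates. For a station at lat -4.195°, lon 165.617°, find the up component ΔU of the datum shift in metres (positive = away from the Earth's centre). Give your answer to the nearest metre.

The local up (radial) axis is (cos φ cos λ, cos φ sin λ, sin φ), giving ΔU = 572.392 + 126.321 + 5.969 = 704.68 m.

ΔU = 705 m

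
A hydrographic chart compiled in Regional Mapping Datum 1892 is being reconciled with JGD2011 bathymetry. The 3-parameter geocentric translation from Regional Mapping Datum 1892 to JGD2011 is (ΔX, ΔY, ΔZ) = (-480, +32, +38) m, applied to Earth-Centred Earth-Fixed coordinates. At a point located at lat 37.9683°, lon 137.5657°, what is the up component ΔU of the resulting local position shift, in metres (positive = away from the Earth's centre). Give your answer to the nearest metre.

ΔU = 320 m

The local up (radial) axis is (cos φ cos λ, cos φ sin λ, sin φ), giving ΔU = 279.285 + 17.022 + 23.379 = 319.69 m.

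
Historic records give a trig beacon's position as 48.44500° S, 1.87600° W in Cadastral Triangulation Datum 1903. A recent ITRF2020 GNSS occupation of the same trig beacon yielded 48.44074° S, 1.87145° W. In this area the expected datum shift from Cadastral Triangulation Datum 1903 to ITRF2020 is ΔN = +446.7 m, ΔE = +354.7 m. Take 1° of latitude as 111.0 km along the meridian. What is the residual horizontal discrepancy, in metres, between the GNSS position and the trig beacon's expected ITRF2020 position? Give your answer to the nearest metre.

33 m

Observed coordinate differences: Δφ = +0.00426°, Δλ = +0.00455°.
Converting to metres (1° lat = 111000 m, cos φ = 0.663339): observed ΔN = 472.9 m, observed ΔE = 335.0 m.
Subtracting the expected shift leaves a residual of 472.9 − (446.7) = 26.2 m north and 335.0 − (354.7) = -19.7 m east.
Residual distance = √(26.2² + (-19.7)²) = 32.7 m.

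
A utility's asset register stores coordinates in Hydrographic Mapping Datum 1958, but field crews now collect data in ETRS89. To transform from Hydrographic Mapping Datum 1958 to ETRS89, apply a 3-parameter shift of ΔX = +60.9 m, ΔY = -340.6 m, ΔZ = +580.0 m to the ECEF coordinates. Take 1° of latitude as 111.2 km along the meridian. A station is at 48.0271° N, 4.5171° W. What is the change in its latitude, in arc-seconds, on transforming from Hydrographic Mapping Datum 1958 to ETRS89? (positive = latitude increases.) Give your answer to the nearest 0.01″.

Δφ = 10.45″

sin φ = 0.743461, cos φ = 0.668779, sin λ = -0.078757, cos λ = 0.996894.
North component: ΔN = −sin φ cos λ·ΔX − sin φ sin λ·ΔY + cos φ·ΔZ = −(0.743461)(0.996894)(60.9) − (0.743461)(-0.078757)(-340.6) + (0.668779)(580.0) = 322.81 m.
1° of latitude spans 111200 m, so Δφ = 322.81 / 111200 × 3600 = 10.451″.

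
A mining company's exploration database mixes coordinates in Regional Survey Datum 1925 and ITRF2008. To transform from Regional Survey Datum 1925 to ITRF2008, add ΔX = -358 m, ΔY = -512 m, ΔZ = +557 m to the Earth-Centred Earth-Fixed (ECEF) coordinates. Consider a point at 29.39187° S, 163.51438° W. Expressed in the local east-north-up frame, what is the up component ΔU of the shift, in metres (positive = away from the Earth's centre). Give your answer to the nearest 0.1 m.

At φ = -29.39187°, λ = -163.51438°: sin φ = -0.490780, cos φ = 0.871283, sin λ = -0.283775, cos λ = -0.958891.
ΔU = cos φ cos λ·ΔX + cos φ sin λ·ΔY + sin φ·ΔZ = (0.871283)(-0.958891)(-358) + (0.871283)(-0.283775)(-512) + (-0.490780)(557) = 152.32 m.

ΔU = 152.3 m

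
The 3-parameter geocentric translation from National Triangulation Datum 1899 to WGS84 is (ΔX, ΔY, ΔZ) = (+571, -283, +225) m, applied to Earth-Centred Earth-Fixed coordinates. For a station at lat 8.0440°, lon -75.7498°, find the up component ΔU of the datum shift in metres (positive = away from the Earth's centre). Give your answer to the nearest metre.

ΔU = 442 m

The local up (radial) axis is (cos φ cos λ, cos φ sin λ, sin φ), giving ΔU = 139.173 + 271.593 + 31.485 = 442.25 m.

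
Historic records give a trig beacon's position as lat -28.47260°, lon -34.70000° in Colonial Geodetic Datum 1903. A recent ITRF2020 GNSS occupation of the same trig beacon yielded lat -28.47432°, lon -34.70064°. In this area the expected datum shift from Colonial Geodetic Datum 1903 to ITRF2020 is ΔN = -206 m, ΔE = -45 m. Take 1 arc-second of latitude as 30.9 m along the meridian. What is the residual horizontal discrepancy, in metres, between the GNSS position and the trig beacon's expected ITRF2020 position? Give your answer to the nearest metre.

23 m

Observed coordinate differences: Δφ = -0.00172°, Δλ = -0.00064°.
Converting to metres (1° lat = 111240 m, cos φ = 0.879045): observed ΔN = -191.3 m, observed ΔE = -62.6 m.
Subtracting the expected shift leaves a residual of -191.3 − (-206) = 14.7 m north and -62.6 − (-45) = -17.6 m east.
Residual distance = √(14.7² + (-17.6)²) = 22.9 m.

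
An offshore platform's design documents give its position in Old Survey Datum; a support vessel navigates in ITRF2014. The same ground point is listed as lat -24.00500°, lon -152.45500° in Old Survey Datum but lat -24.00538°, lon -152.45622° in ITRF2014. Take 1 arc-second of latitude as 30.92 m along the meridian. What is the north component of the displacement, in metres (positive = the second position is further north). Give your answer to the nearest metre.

Δφ = -24.00538° − -24.00500° = -0.00038°; Δλ = -152.45622° − -152.45500° = -0.00122°.
1° of latitude = 3600 × 30.92 = 111312 m.
ΔN = Δφ × 111312 = -42.3 m; ΔE = Δλ × 111312 × cos(-24.00500°) = -0.00122 × 111312 × 0.913510 = -124.1 m.

ΔN = -42 m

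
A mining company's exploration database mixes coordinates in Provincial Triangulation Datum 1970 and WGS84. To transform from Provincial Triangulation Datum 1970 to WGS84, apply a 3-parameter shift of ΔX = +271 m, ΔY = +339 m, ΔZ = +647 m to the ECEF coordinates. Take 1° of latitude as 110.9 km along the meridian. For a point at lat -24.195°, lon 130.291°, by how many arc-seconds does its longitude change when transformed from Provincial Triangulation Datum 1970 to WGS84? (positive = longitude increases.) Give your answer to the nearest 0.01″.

Δλ = -15.16″

sin φ = -0.409843, cos φ = 0.912156, sin λ = 0.762770, cos λ = -0.646670.
East component: ΔE = −sin λ·ΔX + cos λ·ΔY = −(0.762770)(271) + (-0.646670)(339) = -425.93 m.
1° of latitude spans 110900 m; at latitude φ, 1° of longitude spans that × cos φ = 101158.1 m, so Δλ = -425.93 / 101158.1 × 3600 = -15.158″.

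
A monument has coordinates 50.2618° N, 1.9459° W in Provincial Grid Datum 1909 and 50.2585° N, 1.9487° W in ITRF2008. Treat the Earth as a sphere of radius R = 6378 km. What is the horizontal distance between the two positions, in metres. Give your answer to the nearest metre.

418 m

Δφ = 50.2585° − 50.2618° = -0.0033°; Δλ = -1.9487° − -1.9459° = -0.0028°.
1° along a meridian = πR/180 = 111317 m.
ΔN = Δφ × 111317 = -367.3 m; ΔE = Δλ × 111317 × cos(50.2618°) = -0.0028 × 111317 × 0.639281 = -199.3 m.
Distance = √(ΔE² + ΔN²) = √((-199.3)² + (-367.3)²) = 417.9 m.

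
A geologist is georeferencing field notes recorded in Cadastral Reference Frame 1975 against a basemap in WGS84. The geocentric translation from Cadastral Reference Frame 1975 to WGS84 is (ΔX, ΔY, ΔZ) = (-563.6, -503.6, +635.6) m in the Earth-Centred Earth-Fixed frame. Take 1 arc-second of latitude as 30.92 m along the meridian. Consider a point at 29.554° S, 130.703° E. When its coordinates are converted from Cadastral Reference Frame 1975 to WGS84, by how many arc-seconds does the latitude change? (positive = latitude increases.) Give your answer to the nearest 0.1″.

Δφ = 17.7″

sin φ = -0.493244, cos φ = 0.869891, sin λ = 0.758100, cos λ = -0.652138.
North component: ΔN = −sin φ cos λ·ΔX − sin φ sin λ·ΔY + cos φ·ΔZ = −(-0.493244)(-0.652138)(-563.6) − (-0.493244)(0.758100)(-503.6) + (0.869891)(635.6) = 545.88 m.
1° of latitude spans 3600 × 30.92 = 111312 m, so Δφ = 545.88 / 111312 × 3600 = 17.655″.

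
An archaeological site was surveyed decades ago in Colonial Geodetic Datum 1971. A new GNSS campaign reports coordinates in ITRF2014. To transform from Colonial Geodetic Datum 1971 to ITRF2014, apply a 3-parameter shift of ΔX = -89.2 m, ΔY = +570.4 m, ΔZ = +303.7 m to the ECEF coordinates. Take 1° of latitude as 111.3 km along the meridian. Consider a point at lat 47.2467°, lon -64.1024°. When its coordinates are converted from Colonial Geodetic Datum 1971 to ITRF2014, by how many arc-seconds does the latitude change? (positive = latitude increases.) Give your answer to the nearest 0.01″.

Δφ = 19.78″

sin φ = 0.734283, cos φ = 0.678843, sin λ = -0.899576, cos λ = 0.436764.
North component: ΔN = −sin φ cos λ·ΔX − sin φ sin λ·ΔY + cos φ·ΔZ = −(0.734283)(0.436764)(-89.2) − (0.734283)(-0.899576)(570.4) + (0.678843)(303.7) = 611.55 m.
1° of latitude spans 111300 m, so Δφ = 611.55 / 111300 × 3600 = 19.780″.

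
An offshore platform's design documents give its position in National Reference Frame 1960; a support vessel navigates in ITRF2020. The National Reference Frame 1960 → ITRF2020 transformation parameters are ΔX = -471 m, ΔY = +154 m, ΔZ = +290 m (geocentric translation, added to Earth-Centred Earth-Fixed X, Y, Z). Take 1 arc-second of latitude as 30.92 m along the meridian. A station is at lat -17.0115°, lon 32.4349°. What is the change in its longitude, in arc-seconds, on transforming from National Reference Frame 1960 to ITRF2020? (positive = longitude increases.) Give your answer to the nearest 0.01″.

sin φ = -0.292564, cos φ = 0.956246, sin λ = 0.536341, cos λ = 0.844001.
East component: ΔE = −sin λ·ΔX + cos λ·ΔY = −(0.536341)(-471) + (0.844001)(154) = 382.59 m.
1° of latitude spans 3600 × 30.92 = 111312 m; at latitude φ, 1° of longitude spans that × cos φ = 106441.7 m, so Δλ = 382.59 / 106441.7 × 3600 = 12.940″.

Δλ = 12.94″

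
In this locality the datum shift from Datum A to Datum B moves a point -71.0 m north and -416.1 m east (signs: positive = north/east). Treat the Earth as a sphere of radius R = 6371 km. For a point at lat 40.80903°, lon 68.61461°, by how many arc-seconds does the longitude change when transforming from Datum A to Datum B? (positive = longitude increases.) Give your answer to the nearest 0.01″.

Δλ = -17.80″

At latitude 40.80903°, cos φ = 0.756892.
One radian of longitude at latitude φ spans R cos φ, so Δλ = ΔE / (R cos φ) = -416.1 / (6371000 × 0.756892) = -8.6289e-05 rad = -17.798″.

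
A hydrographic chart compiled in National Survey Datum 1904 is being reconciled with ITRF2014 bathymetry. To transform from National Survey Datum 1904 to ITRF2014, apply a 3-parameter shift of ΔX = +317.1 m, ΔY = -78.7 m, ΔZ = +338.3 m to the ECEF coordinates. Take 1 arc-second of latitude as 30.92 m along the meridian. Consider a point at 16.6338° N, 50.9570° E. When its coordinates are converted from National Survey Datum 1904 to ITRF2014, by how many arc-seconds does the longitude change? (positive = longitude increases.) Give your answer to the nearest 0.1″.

sin φ = 0.286254, cos φ = 0.958154, sin λ = 0.776673, cos λ = 0.629903.
East component: ΔE = −sin λ·ΔX + cos λ·ΔY = −(0.776673)(317.1) + (0.629903)(-78.7) = -295.86 m.
1° of latitude spans 3600 × 30.92 = 111312 m; at latitude φ, 1° of longitude spans that × cos φ = 106654.0 m, so Δλ = -295.86 / 106654.0 × 3600 = -9.986″.

Δλ = -10.0″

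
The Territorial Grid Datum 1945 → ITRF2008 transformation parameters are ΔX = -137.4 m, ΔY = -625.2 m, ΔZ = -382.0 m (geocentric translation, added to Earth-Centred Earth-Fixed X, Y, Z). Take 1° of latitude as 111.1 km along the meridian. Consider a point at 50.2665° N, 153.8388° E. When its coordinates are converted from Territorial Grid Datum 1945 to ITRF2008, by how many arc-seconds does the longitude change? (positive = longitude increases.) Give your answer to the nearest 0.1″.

Δλ = 31.5″

sin φ = 0.769026, cos φ = 0.639218, sin λ = 0.440898, cos λ = -0.897557.
East component: ΔE = −sin λ·ΔX + cos λ·ΔY = −(0.440898)(-137.4) + (-0.897557)(-625.2) = 621.73 m.
1° of latitude spans 111100 m; at latitude φ, 1° of longitude spans that × cos φ = 71017.1 m, so Δλ = 621.73 / 71017.1 × 3600 = 31.517″.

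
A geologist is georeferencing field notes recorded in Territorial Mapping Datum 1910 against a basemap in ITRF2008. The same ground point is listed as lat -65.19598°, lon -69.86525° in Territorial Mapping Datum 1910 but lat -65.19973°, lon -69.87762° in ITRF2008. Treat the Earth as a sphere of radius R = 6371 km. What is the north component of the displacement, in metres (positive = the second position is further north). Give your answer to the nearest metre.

Δφ = -65.19973° − -65.19598° = -0.00375°; Δλ = -69.87762° − -69.86525° = -0.01237°.
1° along a meridian = πR/180 = 111195 m.
ΔN = Δφ × 111195 = -417.0 m; ΔE = Δλ × 111195 × cos(-65.19598°) = -0.01237 × 111195 × 0.419516 = -577.0 m.

ΔN = -417 m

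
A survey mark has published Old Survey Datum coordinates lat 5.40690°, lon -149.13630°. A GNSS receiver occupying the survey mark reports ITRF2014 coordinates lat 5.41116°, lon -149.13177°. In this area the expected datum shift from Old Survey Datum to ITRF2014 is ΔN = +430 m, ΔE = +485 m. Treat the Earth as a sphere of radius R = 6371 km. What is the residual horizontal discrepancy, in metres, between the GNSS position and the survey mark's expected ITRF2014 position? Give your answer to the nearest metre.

Observed coordinate differences: Δφ = +0.00426°, Δλ = +0.00453°.
Converting to metres (1° lat = 111195 m, cos φ = 0.995551): observed ΔN = 473.7 m, observed ΔE = 501.5 m.
Subtracting the expected shift leaves a residual of 473.7 − (430) = 43.7 m north and 501.5 − (485) = 16.5 m east.
Residual distance = √(43.7² + 16.5²) = 46.7 m.

47 m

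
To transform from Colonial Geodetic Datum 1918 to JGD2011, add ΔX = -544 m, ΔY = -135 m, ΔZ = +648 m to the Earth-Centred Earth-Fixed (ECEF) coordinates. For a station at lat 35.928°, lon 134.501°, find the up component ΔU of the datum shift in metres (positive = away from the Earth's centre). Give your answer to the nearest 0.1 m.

The local up (radial) axis is (cos φ cos λ, cos φ sin λ, sin φ), giving ΔU = 308.761 − 77.969 + 380.226 = 611.02 m.

ΔU = 611.0 m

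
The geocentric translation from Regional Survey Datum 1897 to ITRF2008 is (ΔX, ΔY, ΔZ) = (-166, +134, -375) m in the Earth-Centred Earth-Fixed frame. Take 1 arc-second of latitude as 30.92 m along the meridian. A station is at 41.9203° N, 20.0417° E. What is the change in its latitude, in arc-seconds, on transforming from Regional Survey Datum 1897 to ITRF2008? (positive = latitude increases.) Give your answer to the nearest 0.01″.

sin φ = 0.668096, cos φ = 0.744075, sin λ = 0.342704, cos λ = 0.939443.
North component: ΔN = −sin φ cos λ·ΔX − sin φ sin λ·ΔY + cos φ·ΔZ = −(0.668096)(0.939443)(-166) − (0.668096)(0.342704)(134) + (0.744075)(-375) = -205.52 m.
1° of latitude spans 3600 × 30.92 = 111312 m, so Δφ = -205.52 / 111312 × 3600 = -6.647″.

Δφ = -6.65″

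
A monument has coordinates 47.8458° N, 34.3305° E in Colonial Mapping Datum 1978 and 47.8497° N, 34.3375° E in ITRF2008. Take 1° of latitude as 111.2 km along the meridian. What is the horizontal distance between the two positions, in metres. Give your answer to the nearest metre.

Δφ = 47.8497° − 47.8458° = +0.0039°; Δλ = 34.3375° − 34.3305° = +0.0070°.
ΔN = Δφ × 111200 = 433.7 m; ΔE = Δλ × 111200 × cos(47.8458°) = +0.0070 × 111200 × 0.671128 = 522.4 m.
Distance = √(ΔE² + ΔN²) = √(522.4² + 433.7²) = 679.0 m.

679 m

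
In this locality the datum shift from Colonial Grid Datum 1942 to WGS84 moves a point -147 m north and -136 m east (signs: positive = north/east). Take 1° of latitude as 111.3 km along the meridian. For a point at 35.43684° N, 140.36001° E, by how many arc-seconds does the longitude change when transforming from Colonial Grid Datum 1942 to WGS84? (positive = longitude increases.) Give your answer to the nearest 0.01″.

Δλ = -5.40″

At latitude 35.43684°, cos φ = 0.814755.
1° of longitude at this latitude = 111.3 × cos φ = 90.68 km, so Δλ = -136.0 / 90682.2 = -0.0014997° = -5.399″.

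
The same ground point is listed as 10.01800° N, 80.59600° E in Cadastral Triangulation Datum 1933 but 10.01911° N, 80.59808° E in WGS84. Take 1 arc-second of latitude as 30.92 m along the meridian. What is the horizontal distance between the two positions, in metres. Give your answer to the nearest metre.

259 m

Δφ = 10.01911° − 10.01800° = +0.00111°; Δλ = 80.59808° − 80.59600° = +0.00208°.
1° of latitude = 3600 × 30.92 = 111312 m.
ΔN = Δφ × 111312 = 123.6 m; ΔE = Δλ × 111312 × cos(10.01800°) = +0.00208 × 111312 × 0.984753 = 228.0 m.
Distance = √(ΔE² + ΔN²) = √(228.0² + 123.6²) = 259.3 m.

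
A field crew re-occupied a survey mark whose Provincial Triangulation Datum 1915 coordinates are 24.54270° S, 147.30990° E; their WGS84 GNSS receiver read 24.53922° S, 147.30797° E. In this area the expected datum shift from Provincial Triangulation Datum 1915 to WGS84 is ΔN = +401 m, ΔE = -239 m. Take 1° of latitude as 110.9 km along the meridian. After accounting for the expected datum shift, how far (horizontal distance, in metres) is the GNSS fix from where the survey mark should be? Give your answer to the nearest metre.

Observed coordinate differences: Δφ = +0.00348°, Δλ = -0.00193°.
Converting to metres (1° lat = 110900 m, cos φ = 0.909652): observed ΔN = 385.9 m, observed ΔE = -194.7 m.
Subtracting the expected shift leaves a residual of 385.9 − (401) = -15.1 m north and -194.7 − (-239) = 44.3 m east.
Residual distance = √((-15.1)² + 44.3²) = 46.8 m.

47 m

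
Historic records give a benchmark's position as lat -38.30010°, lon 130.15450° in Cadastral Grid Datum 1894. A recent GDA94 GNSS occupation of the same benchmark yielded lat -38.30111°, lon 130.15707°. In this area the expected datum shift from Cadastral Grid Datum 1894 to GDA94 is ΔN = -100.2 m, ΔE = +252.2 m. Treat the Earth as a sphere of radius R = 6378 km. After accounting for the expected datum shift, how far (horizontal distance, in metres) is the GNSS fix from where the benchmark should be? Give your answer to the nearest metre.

Observed coordinate differences: Δφ = -0.00101°, Δλ = +0.00257°.
Converting to metres (1° lat = 111317 m, cos φ = 0.784775): observed ΔN = -112.4 m, observed ΔE = 224.5 m.
Subtracting the expected shift leaves a residual of -112.4 − (-100.2) = -12.2 m north and 224.5 − (252.2) = -27.7 m east.
Residual distance = √((-12.2)² + (-27.7)²) = 30.3 m.

30 m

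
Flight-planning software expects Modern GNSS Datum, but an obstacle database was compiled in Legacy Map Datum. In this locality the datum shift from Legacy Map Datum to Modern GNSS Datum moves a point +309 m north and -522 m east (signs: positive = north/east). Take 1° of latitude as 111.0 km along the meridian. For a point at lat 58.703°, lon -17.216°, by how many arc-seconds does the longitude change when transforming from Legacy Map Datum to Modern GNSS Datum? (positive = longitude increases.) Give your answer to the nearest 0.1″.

Δλ = -32.6″

At latitude 58.703°, cos φ = 0.519474.
1° of longitude at this latitude = 111.0 × cos φ = 57.66 km, so Δλ = -522.0 / 57661.7 = -0.0090528° = -32.590″.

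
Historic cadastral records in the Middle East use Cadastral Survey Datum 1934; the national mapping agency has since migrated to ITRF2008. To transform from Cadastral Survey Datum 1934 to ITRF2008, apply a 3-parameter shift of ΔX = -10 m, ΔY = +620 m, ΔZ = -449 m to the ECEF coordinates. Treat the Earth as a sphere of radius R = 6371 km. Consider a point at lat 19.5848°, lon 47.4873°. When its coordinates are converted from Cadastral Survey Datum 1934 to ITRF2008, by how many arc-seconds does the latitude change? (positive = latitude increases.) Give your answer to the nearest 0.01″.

sin φ = 0.335202, cos φ = 0.942146, sin λ = 0.737128, cos λ = 0.675754.
North component: ΔN = −sin φ cos λ·ΔX − sin φ sin λ·ΔY + cos φ·ΔZ = −(0.335202)(0.675754)(-10) − (0.335202)(0.737128)(620) + (0.942146)(-449) = -573.95 m.
1° of latitude spans πR/180 = 111195 m, so Δφ = -573.95 / 111195 × 3600 = -18.582″.

Δφ = -18.58″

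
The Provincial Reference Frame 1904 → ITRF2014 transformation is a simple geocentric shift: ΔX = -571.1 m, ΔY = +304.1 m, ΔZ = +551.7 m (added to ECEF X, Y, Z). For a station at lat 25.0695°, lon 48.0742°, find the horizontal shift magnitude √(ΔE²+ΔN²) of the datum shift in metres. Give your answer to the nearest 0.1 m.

At φ = 25.0695°, λ = 48.0742°: sin φ = 0.423717, cos φ = 0.905794, sin λ = 0.744011, cos λ = 0.668168.
ΔE = −sin λ·ΔX + cos λ·ΔY = −(0.744011)·(-571.1) + (0.668168)·(304.1) = 628.09 m.
ΔN = −sin φ cos λ·ΔX − sin φ sin λ·ΔY + cos φ·ΔZ = −(0.423717)(0.668168)(-571.1) − (0.423717)(0.744011)(304.1) + (0.905794)(551.7) = 565.55 m.
Horizontal magnitude = √(ΔE² + ΔN²) = √(628.09² + 565.55²) = 845.19 m.

845.2 m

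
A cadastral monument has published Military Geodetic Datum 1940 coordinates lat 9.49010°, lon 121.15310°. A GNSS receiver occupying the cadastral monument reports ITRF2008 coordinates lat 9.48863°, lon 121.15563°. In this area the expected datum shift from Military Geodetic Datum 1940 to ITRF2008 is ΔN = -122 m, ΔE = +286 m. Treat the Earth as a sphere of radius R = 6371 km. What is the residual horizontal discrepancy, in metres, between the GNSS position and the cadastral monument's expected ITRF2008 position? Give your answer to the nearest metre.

42 m

Observed coordinate differences: Δφ = -0.00147°, Δλ = +0.00253°.
Converting to metres (1° lat = 111195 m, cos φ = 0.986314): observed ΔN = -163.5 m, observed ΔE = 277.5 m.
Subtracting the expected shift leaves a residual of -163.5 − (-122) = -41.5 m north and 277.5 − (286) = -8.5 m east.
Residual distance = √((-41.5)² + (-8.5)²) = 42.3 m.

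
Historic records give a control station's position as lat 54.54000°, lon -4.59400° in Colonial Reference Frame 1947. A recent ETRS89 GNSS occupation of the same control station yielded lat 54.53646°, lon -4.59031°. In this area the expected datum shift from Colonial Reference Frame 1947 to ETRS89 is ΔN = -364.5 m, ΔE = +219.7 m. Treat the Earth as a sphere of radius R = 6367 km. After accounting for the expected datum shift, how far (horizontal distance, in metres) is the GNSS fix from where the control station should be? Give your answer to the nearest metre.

Observed coordinate differences: Δφ = -0.00354°, Δλ = +0.00369°.
Converting to metres (1° lat = 111125 m, cos φ = 0.580134): observed ΔN = -393.4 m, observed ΔE = 237.9 m.
Subtracting the expected shift leaves a residual of -393.4 − (-364.5) = -28.9 m north and 237.9 − (219.7) = 18.2 m east.
Residual distance = √((-28.9)² + 18.2²) = 34.1 m.

34 m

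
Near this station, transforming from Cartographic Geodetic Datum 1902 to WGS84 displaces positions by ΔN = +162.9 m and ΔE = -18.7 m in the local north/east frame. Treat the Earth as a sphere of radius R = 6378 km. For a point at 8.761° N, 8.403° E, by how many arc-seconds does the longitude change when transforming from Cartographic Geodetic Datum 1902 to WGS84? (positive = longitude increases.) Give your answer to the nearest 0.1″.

Δλ = -0.6″

At latitude 8.761°, cos φ = 0.988332.
One radian of longitude at latitude φ spans R cos φ, so Δλ = ΔE / (R cos φ) = -18.7 / (6378000 × 0.988332) = -2.9666e-06 rad = -0.612″.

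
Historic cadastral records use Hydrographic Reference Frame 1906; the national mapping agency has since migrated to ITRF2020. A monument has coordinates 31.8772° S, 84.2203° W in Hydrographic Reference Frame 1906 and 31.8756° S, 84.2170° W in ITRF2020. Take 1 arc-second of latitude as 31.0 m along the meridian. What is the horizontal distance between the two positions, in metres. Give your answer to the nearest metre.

Δφ = -31.8756° − -31.8772° = +0.0016°; Δλ = -84.2170° − -84.2203° = +0.0033°.
1° of latitude = 3600 × 31.00 = 111600 m.
ΔN = Δφ × 111600 = 178.6 m; ΔE = Δλ × 111600 × cos(-31.8772°) = +0.0033 × 111600 × 0.849182 = 312.7 m.
Distance = √(ΔE² + ΔN²) = √(312.7² + 178.6²) = 360.1 m.

360 m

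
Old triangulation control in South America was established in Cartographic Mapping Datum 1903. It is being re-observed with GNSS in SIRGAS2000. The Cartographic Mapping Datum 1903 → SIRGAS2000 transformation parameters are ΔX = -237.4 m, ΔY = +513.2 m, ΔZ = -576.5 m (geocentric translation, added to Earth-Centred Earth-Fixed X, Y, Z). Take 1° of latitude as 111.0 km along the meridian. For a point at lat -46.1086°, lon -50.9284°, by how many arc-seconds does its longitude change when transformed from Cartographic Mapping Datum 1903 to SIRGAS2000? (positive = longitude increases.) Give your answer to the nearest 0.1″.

sin φ = -0.720655, cos φ = 0.693294, sin λ = -0.776359, cos λ = 0.630291.
East component: ΔE = −sin λ·ΔX + cos λ·ΔY = −(-0.776359)(-237.4) + (0.630291)(513.2) = 139.16 m.
1° of latitude spans 111000 m; at latitude φ, 1° of longitude spans that × cos φ = 76955.6 m, so Δλ = 139.16 / 76955.6 × 3600 = 6.510″.

Δλ = 6.5″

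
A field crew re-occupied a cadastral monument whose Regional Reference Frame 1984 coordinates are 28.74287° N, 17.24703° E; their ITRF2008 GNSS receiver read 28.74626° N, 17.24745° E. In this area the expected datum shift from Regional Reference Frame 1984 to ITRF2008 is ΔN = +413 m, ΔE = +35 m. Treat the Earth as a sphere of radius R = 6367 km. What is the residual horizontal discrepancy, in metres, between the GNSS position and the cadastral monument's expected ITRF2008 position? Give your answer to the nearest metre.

Observed coordinate differences: Δφ = +0.00339°, Δλ = +0.00042°.
Converting to metres (1° lat = 111125 m, cos φ = 0.876787): observed ΔN = 376.7 m, observed ΔE = 40.9 m.
Subtracting the expected shift leaves a residual of 376.7 − (413) = -36.3 m north and 40.9 − (35) = 5.9 m east.
Residual distance = √((-36.3)² + 5.9²) = 36.8 m.

37 m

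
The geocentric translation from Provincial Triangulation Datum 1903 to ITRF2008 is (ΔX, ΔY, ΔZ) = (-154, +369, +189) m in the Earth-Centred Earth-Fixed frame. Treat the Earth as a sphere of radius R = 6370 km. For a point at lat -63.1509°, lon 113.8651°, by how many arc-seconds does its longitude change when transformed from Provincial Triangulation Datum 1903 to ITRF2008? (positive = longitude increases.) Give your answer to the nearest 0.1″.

Δλ = -0.6″

sin φ = -0.892199, cos φ = 0.451642, sin λ = 0.914501, cos λ = -0.404585.
East component: ΔE = −sin λ·ΔX + cos λ·ΔY = −(0.914501)(-154) + (-0.404585)(369) = -8.46 m.
1° of latitude spans πR/180 = 111177 m; at latitude φ, 1° of longitude spans that × cos φ = 50212.4 m, so Δλ = -8.46 / 50212.4 × 3600 = -0.606″.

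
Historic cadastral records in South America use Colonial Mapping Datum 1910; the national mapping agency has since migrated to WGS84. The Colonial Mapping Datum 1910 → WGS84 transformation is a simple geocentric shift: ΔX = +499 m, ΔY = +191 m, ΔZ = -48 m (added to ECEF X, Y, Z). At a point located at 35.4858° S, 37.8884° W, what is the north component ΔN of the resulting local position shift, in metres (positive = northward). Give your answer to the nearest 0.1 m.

ΔN = 121.4 m

At φ = -35.4858°, λ = -37.8884°: sin φ = -0.580501, cos φ = 0.814259, sin λ = -0.614125, cos λ = 0.789208.
ΔN = −sin φ cos λ·ΔX − sin φ sin λ·ΔY + cos φ·ΔZ = −(-0.580501)(0.789208)(499) − (-0.580501)(-0.614125)(191) + (0.814259)(-48) = 121.43 m.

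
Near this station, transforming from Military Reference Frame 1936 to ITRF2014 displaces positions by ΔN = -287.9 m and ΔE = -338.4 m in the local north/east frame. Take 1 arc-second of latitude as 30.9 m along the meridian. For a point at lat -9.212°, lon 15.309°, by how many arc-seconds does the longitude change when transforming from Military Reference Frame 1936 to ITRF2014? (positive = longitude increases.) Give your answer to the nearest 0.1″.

Δλ = -11.1″

At latitude -9.212°, cos φ = 0.987103.
1″ of longitude at this latitude = 30.90 × cos φ = 30.5015 m, so Δλ = -338.4 / 30.5015 = -11.095″.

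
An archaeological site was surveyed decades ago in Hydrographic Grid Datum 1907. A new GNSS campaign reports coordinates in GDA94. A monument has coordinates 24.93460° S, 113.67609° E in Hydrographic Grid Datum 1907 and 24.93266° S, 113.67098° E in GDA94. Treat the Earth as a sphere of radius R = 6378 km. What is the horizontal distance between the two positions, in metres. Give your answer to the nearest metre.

Δφ = -24.93266° − -24.93460° = +0.00194°; Δλ = 113.67098° − 113.67609° = -0.00511°.
1° along a meridian = πR/180 = 111317 m.
ΔN = Δφ × 111317 = 216.0 m; ΔE = Δλ × 111317 × cos(-24.93460°) = -0.00511 × 111317 × 0.906790 = -515.8 m.
Distance = √(ΔE² + ΔN²) = √((-515.8)² + 216.0²) = 559.2 m.

559 m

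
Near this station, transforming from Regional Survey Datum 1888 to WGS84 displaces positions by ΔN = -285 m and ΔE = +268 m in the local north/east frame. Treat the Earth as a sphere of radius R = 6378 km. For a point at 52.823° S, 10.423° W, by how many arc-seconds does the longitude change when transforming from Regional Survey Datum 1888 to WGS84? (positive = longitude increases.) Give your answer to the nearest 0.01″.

Δλ = 14.34″

At latitude -52.823°, cos φ = 0.604279.
One radian of longitude at latitude φ spans R cos φ, so Δλ = ΔE / (R cos φ) = 268.0 / (6378000 × 0.604279) = 6.9536e-05 rad = 14.343″.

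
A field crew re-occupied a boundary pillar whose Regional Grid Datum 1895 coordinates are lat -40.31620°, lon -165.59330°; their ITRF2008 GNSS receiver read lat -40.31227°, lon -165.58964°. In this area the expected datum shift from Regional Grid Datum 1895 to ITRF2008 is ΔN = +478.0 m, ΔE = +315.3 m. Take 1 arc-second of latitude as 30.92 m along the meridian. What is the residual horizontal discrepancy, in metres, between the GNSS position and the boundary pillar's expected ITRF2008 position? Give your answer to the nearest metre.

41 m

Observed coordinate differences: Δφ = +0.00393°, Δλ = +0.00366°.
Converting to metres (1° lat = 111312 m, cos φ = 0.762485): observed ΔN = 437.5 m, observed ΔE = 310.6 m.
Subtracting the expected shift leaves a residual of 437.5 − (478.0) = -40.5 m north and 310.6 − (315.3) = -4.7 m east.
Residual distance = √((-40.5)² + (-4.7)²) = 40.8 m.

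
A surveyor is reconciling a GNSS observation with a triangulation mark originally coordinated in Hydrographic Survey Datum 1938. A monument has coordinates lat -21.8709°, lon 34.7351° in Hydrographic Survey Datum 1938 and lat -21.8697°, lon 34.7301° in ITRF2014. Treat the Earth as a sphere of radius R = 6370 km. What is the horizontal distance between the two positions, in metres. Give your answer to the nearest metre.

Δφ = -21.8697° − -21.8709° = +0.0012°; Δλ = 34.7301° − 34.7351° = -0.0050°.
1° along a meridian = πR/180 = 111177 m.
ΔN = Δφ × 111177 = 133.4 m; ΔE = Δλ × 111177 × cos(-21.8709°) = -0.0050 × 111177 × 0.928026 = -515.9 m.
Distance = √(ΔE² + ΔN²) = √((-515.9)² + 133.4²) = 532.8 m.

533 m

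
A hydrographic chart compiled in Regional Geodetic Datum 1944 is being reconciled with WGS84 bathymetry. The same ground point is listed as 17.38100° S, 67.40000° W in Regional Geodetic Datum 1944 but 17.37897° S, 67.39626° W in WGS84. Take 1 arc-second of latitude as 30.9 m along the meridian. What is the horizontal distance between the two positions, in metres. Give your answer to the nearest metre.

Δφ = -17.37897° − -17.38100° = +0.00203°; Δλ = -67.39626° − -67.40000° = +0.00374°.
1° of latitude = 3600 × 30.90 = 111240 m.
ΔN = Δφ × 111240 = 225.8 m; ΔE = Δλ × 111240 × cos(-17.38100°) = +0.00374 × 111240 × 0.954339 = 397.0 m.
Distance = √(ΔE² + ΔN²) = √(397.0² + 225.8²) = 456.8 m.

457 m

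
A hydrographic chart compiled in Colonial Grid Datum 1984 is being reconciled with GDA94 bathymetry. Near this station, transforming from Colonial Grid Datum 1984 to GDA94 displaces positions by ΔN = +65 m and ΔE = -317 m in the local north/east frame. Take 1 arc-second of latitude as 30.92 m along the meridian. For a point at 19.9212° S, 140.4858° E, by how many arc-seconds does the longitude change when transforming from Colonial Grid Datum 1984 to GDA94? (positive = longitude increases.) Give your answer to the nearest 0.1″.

At latitude -19.9212°, cos φ = 0.940162.
1″ of longitude at this latitude = 30.92 × cos φ = 29.0698 m, so Δλ = -317.0 / 29.0698 = -10.905″.

Δλ = -10.9″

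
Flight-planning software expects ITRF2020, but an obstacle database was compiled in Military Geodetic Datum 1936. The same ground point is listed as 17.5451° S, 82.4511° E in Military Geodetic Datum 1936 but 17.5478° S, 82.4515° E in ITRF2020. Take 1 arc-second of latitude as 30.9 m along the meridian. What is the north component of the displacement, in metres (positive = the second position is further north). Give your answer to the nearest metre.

ΔN = -300 m

Δφ = -17.5478° − -17.5451° = -0.0027°; Δλ = 82.4515° − 82.4511° = +0.0004°.
1° of latitude = 3600 × 30.90 = 111240 m.
ΔN = Δφ × 111240 = -300.3 m; ΔE = Δλ × 111240 × cos(-17.5451°) = +0.0004 × 111240 × 0.953480 = 42.4 m.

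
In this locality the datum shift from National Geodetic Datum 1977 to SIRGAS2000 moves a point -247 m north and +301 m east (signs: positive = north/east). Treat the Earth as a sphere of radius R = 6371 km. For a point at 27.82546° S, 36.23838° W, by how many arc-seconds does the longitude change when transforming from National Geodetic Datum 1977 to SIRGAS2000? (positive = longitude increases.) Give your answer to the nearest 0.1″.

At latitude -27.82546°, cos φ = 0.884374.
One radian of longitude at latitude φ spans R cos φ, so Δλ = ΔE / (R cos φ) = 301.0 / (6371000 × 0.884374) = 5.3422e-05 rad = 11.019″.

Δλ = 11.0″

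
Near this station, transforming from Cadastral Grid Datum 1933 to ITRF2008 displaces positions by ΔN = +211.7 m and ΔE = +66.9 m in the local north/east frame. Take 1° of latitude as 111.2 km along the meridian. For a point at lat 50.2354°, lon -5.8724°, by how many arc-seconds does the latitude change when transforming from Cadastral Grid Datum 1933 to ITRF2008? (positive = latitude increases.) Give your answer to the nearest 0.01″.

Δφ = 6.85″

1° of latitude = 111.2 km, so Δφ = 211.7 / 111200 = 0.0019038° = 6.854″.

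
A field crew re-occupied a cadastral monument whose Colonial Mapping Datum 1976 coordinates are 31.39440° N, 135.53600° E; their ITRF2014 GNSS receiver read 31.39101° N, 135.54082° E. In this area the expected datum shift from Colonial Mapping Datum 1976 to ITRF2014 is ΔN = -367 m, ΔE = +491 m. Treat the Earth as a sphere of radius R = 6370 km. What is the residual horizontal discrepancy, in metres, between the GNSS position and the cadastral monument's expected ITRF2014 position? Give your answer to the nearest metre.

Observed coordinate differences: Δφ = -0.00339°, Δλ = +0.00482°.
Converting to metres (1° lat = 111177 m, cos φ = 0.853602): observed ΔN = -376.9 m, observed ΔE = 457.4 m.
Subtracting the expected shift leaves a residual of -376.9 − (-367) = -9.9 m north and 457.4 − (491) = -33.6 m east.
Residual distance = √((-9.9)² + (-33.6)²) = 35.0 m.

35 m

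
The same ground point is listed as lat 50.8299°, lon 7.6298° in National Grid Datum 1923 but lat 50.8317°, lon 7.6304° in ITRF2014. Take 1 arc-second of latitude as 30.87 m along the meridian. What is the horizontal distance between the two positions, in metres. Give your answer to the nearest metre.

Δφ = 50.8317° − 50.8299° = +0.0018°; Δλ = 7.6304° − 7.6298° = +0.0006°.
1° of latitude = 3600 × 30.87 = 111132 m.
ΔN = Δφ × 111132 = 200.0 m; ΔE = Δλ × 111132 × cos(50.8299°) = +0.0006 × 111132 × 0.631625 = 42.1 m.
Distance = √(ΔE² + ΔN²) = √(42.1² + 200.0²) = 204.4 m.

204 m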